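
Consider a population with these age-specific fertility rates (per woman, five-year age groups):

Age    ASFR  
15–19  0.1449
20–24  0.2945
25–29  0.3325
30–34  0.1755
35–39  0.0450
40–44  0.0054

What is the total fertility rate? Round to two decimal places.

Sum of ASFRs = 0.1449 + 0.2945 + 0.3325 + 0.1755 + 0.0450 + 0.0054 = 0.9978
TFR = 5 × 0.9978 = 4.989

4.99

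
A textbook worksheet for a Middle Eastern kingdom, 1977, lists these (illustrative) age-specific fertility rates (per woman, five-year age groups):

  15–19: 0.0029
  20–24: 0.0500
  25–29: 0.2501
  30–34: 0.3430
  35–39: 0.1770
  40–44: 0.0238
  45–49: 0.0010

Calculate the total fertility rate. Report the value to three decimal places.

4.239

Sum of ASFRs = 0.0029 + 0.0500 + 0.2501 + 0.3430 + 0.1770 + 0.0238 + 0.0010 = 0.8478
TFR = 5 × 0.8478 = 4.239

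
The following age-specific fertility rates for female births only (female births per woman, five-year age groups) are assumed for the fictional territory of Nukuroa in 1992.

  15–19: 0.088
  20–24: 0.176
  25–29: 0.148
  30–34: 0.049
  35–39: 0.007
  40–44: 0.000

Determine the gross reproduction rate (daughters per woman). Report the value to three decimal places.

Sum of female ASFRs = 0.088 + 0.176 + 0.148 + 0.049 + 0.007 + 0.000 = 0.468
GRR = 5 × 0.468 = 2.34

2.340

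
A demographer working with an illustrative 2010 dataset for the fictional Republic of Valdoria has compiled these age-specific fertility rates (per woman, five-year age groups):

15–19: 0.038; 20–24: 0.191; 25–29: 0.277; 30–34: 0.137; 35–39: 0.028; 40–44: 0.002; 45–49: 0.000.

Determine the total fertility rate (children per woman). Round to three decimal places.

3.365

Sum of ASFRs = 0.038 + 0.191 + 0.277 + 0.137 + 0.028 + 0.002 + 0.000 = 0.673
TFR = 5 × 0.673 = 3.365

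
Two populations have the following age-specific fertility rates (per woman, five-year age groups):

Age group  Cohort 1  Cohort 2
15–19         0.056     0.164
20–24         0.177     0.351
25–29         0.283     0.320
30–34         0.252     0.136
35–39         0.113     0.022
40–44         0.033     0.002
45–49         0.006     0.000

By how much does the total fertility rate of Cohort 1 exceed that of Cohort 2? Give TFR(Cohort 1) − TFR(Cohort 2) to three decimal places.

-0.375

Cohort 1:
  Sum of ASFRs = 0.056 + 0.177 + 0.283 + 0.252 + 0.113 + 0.033 + 0.006 = 0.920
  TFR = 5 × 0.920 = 4.6
Cohort 2:
  Sum of ASFRs = 0.164 + 0.351 + 0.320 + 0.136 + 0.022 + 0.002 + 0.000 = 0.995
  TFR = 5 × 0.995 = 4.975
Difference = 4.6 − 4.975 = -0.375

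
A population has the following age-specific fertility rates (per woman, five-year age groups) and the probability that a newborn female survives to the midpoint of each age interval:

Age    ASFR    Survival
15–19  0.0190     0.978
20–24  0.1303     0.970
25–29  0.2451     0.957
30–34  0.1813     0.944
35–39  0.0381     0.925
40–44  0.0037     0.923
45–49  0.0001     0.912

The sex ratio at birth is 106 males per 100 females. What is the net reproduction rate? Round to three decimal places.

Proportion female at birth = 100 / (100 + 106) = 0.48544.
Each age group contributes 5 × ASFR × survival:
  15–19: 5 × 0.0190 × 0.978 = 0.09291
  20–24: 5 × 0.1303 × 0.970 = 0.63196
  25–29: 5 × 0.2451 × 0.957 = 1.17280
  30–34: 5 × 0.1813 × 0.944 = 0.85574
  35–39: 5 × 0.0381 × 0.925 = 0.17621
  40–44: 5 × 0.0037 × 0.923 = 0.01708
  45–49: 5 × 0.0001 × 0.912 = 0.00046
Sum = 2.94716
NRR = 0.48544 × 2.94716 = 1.43067

1.431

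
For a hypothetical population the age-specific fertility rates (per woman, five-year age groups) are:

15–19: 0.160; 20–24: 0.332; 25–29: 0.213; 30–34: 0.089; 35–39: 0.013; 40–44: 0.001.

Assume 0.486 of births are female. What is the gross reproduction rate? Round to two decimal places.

Proportion female at birth = 0.486.
Sum of ASFRs = 0.160 + 0.332 + 0.213 + 0.089 + 0.013 + 0.001 = 0.808
TFR = 5 × 0.808 = 4.04
GRR = 0.486 × 4.04 = 1.96344

1.96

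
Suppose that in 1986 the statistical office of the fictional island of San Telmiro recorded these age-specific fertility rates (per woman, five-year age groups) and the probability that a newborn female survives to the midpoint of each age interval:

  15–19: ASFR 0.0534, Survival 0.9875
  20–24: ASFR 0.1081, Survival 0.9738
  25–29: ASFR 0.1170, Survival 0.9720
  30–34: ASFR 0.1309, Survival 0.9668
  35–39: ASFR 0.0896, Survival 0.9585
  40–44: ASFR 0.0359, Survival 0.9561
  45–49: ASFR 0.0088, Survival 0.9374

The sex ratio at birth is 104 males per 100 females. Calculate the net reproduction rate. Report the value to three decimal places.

Proportion female at birth = 100 / (100 + 104) = 0.49020.
Each age group contributes 5 × ASFR × survival:
  15–19: 5 × 0.0534 × 0.9875 = 0.26366
  20–24: 5 × 0.1081 × 0.9738 = 0.52634
  25–29: 5 × 0.1170 × 0.9720 = 0.56862
  30–34: 5 × 0.1309 × 0.9668 = 0.63277
  35–39: 5 × 0.0896 × 0.9585 = 0.42941
  40–44: 5 × 0.0359 × 0.9561 = 0.17162
  45–49: 5 × 0.0088 × 0.9374 = 0.04125
Sum = 2.63367
NRR = 0.49020 × 2.63367 = 1.29103
An NRR exceeding 1 indicates intrinsic growth under these rates.

1.291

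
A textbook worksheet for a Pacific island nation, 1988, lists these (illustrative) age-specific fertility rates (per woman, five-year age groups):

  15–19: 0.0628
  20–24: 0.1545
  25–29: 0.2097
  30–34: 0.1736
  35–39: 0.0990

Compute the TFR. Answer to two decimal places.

3.50

Sum of ASFRs = 0.0628 + 0.1545 + 0.2097 + 0.1736 + 0.0990 = 0.6996
TFR = 5 × 0.6996 = 3.498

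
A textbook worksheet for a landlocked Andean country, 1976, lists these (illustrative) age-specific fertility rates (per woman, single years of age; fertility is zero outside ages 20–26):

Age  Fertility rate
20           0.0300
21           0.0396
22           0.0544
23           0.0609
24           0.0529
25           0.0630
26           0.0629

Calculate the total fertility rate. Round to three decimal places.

0.364

Sum of ASFRs = 0.0300 + 0.0396 + 0.0544 + 0.0609 + 0.0529 + 0.0630 + 0.0629 = 0.3637
TFR = 0.3637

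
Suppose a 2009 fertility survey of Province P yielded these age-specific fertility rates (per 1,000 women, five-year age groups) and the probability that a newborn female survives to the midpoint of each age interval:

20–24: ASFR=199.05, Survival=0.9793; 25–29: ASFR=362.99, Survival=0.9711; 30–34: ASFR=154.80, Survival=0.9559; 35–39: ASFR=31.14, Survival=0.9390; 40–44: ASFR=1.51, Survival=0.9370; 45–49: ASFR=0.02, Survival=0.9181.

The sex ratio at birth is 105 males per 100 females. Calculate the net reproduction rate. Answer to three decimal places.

Proportion female at birth = 100 / (100 + 105) = 0.48780.
Per-age-group product (5 × ASFR × survival probability):
  20–24: 5 × 199.05/1000 × 0.9793 = 0.97465
  25–29: 5 × 362.99/1000 × 0.9711 = 1.76250
  30–34: 5 × 154.80/1000 × 0.9559 = 0.73987
  35–39: 5 × 31.14/1000 × 0.9390 = 0.14620
  40–44: 5 × 1.51/1000 × 0.9370 = 0.00707
  45–49: 5 × 0.02/1000 × 0.9181 = 0.00009
Sum = 3.63038
NRR = 0.48780 × 3.63038 = 1.77090
NRR > 1, so each generation more than replaces itself.

1.771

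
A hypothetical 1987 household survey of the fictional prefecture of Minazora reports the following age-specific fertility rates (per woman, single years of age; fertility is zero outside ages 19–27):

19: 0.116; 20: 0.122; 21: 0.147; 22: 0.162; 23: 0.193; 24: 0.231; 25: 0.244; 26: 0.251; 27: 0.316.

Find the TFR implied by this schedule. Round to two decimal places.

1.78

Sum of ASFRs = 0.116 + 0.122 + 0.147 + 0.162 + 0.193 + 0.231 + 0.244 + 0.251 + 0.316 = 1.782
TFR = 1.782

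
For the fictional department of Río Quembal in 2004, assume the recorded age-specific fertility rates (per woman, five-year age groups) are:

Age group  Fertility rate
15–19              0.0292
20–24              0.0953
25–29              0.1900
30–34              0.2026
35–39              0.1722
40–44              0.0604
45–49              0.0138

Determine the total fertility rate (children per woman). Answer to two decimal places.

3.82

Sum of ASFRs = 0.0292 + 0.0953 + 0.1900 + 0.2026 + 0.1722 + 0.0604 + 0.0138 = 0.7635
TFR = 5 × 0.7635 = 3.8175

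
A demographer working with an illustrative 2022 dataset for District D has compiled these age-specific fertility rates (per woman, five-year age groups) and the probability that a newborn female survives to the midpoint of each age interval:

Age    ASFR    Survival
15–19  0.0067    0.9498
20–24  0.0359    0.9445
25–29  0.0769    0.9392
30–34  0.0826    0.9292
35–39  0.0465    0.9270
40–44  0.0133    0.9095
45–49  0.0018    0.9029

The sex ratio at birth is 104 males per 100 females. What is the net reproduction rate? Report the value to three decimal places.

0.603

Proportion female at birth = 100 / (100 + 104) = 0.49020.
Per-age-group product (5 × ASFR × survival probability):
  15–19: 5 × 0.0067 × 0.9498 = 0.03182
  20–24: 5 × 0.0359 × 0.9445 = 0.16954
  25–29: 5 × 0.0769 × 0.9392 = 0.36112
  30–34: 5 × 0.0826 × 0.9292 = 0.38376
  35–39: 5 × 0.0465 × 0.9270 = 0.21553
  40–44: 5 × 0.0133 × 0.9095 = 0.06048
  45–49: 5 × 0.0018 × 0.9029 = 0.00813
Sum = 1.23038
NRR = 0.49020 × 1.23038 = 0.60313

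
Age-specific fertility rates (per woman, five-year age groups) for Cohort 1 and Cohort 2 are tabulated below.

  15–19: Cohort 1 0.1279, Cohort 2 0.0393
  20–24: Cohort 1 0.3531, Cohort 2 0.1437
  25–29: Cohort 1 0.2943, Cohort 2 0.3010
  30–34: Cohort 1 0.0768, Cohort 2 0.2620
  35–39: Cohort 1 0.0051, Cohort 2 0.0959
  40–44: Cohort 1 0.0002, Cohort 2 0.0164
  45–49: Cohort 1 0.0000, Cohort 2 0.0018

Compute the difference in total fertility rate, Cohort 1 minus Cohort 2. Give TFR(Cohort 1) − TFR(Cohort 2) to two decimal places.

Cohort 1:
  Sum of ASFRs = 0.1279 + 0.3531 + 0.2943 + 0.0768 + 0.0051 + 0.0002 + 0.0000 = 0.8574
  TFR = 5 × 0.8574 = 4.287
Cohort 2:
  Sum of ASFRs = 0.0393 + 0.1437 + 0.3010 + 0.2620 + 0.0959 + 0.0164 + 0.0018 = 0.8601
  TFR = 5 × 0.8601 = 4.3005
Difference = 4.287 − 4.3005 = -0.0135

-0.01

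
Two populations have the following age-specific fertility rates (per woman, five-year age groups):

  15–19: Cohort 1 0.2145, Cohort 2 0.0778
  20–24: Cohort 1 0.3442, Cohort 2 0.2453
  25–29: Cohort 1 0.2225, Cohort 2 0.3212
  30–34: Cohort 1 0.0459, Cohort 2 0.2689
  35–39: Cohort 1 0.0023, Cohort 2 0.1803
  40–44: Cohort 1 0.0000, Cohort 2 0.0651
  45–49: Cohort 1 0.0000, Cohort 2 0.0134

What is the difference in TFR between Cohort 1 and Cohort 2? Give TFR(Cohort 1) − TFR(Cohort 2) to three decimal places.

-1.713

Cohort 1:
  Sum of ASFRs = 0.2145 + 0.3442 + 0.2225 + 0.0459 + 0.0023 + 0.0000 + 0.0000 = 0.8294
  TFR = 5 × 0.8294 = 4.147
Cohort 2:
  Sum of ASFRs = 0.0778 + 0.2453 + 0.3212 + 0.2689 + 0.1803 + 0.0651 + 0.0134 = 1.1720
  TFR = 5 × 1.1720 = 5.86
Difference = 4.147 − 5.86 = -1.713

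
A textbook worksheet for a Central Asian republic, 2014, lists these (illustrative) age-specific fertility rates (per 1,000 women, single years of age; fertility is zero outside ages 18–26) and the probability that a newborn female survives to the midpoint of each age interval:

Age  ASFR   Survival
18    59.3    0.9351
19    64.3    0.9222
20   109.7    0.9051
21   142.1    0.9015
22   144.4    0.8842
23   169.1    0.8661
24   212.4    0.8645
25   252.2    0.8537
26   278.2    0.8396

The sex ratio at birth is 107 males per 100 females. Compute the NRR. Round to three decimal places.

Proportion female at birth = 100 / (100 + 107) = 0.48309.
Survival-weighted fertility by age (1·fₓ·Sₓ):
  18: 1 × 59.3/1000 × 0.9351 = 0.05545
  19: 1 × 64.3/1000 × 0.9222 = 0.05930
  20: 1 × 109.7/1000 × 0.9051 = 0.09929
  21: 1 × 142.1/1000 × 0.9015 = 0.12810
  22: 1 × 144.4/1000 × 0.8842 = 0.12768
  23: 1 × 169.1/1000 × 0.8661 = 0.14646
  24: 1 × 212.4/1000 × 0.8645 = 0.18362
  25: 1 × 252.2/1000 × 0.8537 = 0.21530
  26: 1 × 278.2/1000 × 0.8396 = 0.23358
Sum = 1.24878
NRR = 0.48309 × 1.24878 = 0.60327
An NRR under 1 implies long-run decline under these rates.

0.603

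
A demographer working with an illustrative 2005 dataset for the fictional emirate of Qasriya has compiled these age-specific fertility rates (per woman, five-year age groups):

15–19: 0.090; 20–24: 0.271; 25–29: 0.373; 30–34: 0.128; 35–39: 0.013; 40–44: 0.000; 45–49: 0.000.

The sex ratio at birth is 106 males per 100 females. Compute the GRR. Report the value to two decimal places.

Proportion female at birth = 100 / (100 + 106) = 0.48544.
Sum of ASFRs = 0.090 + 0.271 + 0.373 + 0.128 + 0.013 + 0.000 + 0.000 = 0.875
TFR = 5 × 0.875 = 4.375
GRR = 0.48544 × 4.375 = 2.12380

2.12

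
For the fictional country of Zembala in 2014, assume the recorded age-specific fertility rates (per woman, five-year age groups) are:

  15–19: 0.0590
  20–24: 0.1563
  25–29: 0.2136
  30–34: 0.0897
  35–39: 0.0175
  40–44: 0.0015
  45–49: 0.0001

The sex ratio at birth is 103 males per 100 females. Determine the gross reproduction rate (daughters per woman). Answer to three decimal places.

Proportion female at birth = 100 / (100 + 103) = 0.49261.
Sum of ASFRs = 0.0590 + 0.1563 + 0.2136 + 0.0897 + 0.0175 + 0.0015 + 0.0001 = 0.5377
TFR = 5 × 0.5377 = 2.6885
GRR = 0.49261 × 2.6885 = 1.32438

1.324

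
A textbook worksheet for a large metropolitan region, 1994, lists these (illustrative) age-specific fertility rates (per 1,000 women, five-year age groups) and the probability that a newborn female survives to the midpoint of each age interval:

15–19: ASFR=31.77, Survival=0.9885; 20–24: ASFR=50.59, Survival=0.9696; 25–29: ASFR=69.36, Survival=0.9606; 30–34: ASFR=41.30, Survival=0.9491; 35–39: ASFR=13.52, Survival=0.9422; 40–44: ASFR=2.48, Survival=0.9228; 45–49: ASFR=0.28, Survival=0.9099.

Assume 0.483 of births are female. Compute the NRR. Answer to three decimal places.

Proportion female at birth = 0.483.
Survival-weighted fertility by age (5·fₓ·Sₓ):
  15–19: 5 × 31.77/1000 × 0.9885 = 0.15702
  20–24: 5 × 50.59/1000 × 0.9696 = 0.24526
  25–29: 5 × 69.36/1000 × 0.9606 = 0.33314
  30–34: 5 × 41.30/1000 × 0.9491 = 0.19599
  35–39: 5 × 13.52/1000 × 0.9422 = 0.06369
  40–44: 5 × 2.48/1000 × 0.9228 = 0.01144
  45–49: 5 × 0.28/1000 × 0.9099 = 0.00127
Sum = 1.00781
NRR = 0.483 × 1.00781 = 0.48677

0.487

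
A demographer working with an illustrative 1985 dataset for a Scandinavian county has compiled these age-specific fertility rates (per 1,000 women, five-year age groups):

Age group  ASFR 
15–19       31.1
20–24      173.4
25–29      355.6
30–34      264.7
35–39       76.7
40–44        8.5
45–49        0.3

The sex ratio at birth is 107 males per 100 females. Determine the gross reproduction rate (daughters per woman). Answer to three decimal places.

2.199

Proportion female at birth = 100 / (100 + 107) = 0.48309.
Sum of ASFRs = 31.1 + 173.4 + 355.6 + 264.7 + 76.7 + 8.5 + 0.3 = 910.3
TFR = 5 × 910.3 / 1000 = 4.5515
GRR = 0.48309 × 4.5515 = 2.19878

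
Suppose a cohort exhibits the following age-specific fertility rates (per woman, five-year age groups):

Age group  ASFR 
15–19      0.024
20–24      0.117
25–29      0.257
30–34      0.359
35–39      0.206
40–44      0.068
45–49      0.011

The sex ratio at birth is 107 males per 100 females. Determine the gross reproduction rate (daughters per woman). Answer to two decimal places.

2.52

Proportion female at birth = 100 / (100 + 107) = 0.48309.
Sum of ASFRs = 0.024 + 0.117 + 0.257 + 0.359 + 0.206 + 0.068 + 0.011 = 1.042
TFR = 5 × 1.042 = 5.21
GRR = 0.48309 × 5.21 = 2.51690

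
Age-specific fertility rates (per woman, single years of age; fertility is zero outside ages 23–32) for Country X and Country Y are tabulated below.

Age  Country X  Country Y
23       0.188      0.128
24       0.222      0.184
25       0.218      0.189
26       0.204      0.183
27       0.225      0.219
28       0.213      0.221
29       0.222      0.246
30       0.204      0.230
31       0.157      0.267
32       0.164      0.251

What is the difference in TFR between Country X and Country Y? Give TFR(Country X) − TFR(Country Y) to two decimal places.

Country X:
  Sum of ASFRs = 0.188 + 0.222 + 0.218 + 0.204 + 0.225 + 0.213 + 0.222 + 0.204 + 0.157 + 0.164 = 2.017
  TFR = 2.017
Country Y:
  Sum of ASFRs = 0.128 + 0.184 + 0.189 + 0.183 + 0.219 + 0.221 + 0.246 + 0.230 + 0.267 + 0.251 = 2.118
  TFR = 2.118
Difference = 2.017 − 2.118 = -0.101

-0.10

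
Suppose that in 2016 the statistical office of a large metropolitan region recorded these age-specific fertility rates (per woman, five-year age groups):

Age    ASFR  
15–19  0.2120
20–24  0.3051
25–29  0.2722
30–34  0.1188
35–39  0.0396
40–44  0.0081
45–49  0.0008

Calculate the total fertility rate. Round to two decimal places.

Sum of ASFRs = 0.2120 + 0.3051 + 0.2722 + 0.1188 + 0.0396 + 0.0081 + 0.0008 = 0.9566
TFR = 5 × 0.9566 = 4.783

4.78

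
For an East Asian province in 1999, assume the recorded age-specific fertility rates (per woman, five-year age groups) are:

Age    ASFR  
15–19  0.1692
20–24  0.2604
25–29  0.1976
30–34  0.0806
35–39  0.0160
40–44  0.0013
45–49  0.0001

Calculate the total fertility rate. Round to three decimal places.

Sum of ASFRs = 0.1692 + 0.2604 + 0.1976 + 0.0806 + 0.0160 + 0.0013 + 0.0001 = 0.7252
TFR = 5 × 0.7252 = 3.626

3.626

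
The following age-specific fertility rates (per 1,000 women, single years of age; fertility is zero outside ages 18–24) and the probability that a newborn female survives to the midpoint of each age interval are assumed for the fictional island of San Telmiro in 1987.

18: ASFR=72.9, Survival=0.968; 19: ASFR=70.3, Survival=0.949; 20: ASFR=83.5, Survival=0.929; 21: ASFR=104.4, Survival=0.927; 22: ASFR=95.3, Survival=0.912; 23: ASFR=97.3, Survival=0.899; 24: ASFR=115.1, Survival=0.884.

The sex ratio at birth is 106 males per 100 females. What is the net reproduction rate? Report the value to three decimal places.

Proportion female at birth = 100 / (100 + 106) = 0.48544.
Survival-weighted fertility by age (1·fₓ·Sₓ):
  18: 1 × 72.9/1000 × 0.968 = 0.07057
  19: 1 × 70.3/1000 × 0.949 = 0.06671
  20: 1 × 83.5/1000 × 0.929 = 0.07757
  21: 1 × 104.4/1000 × 0.927 = 0.09678
  22: 1 × 95.3/1000 × 0.912 = 0.08691
  23: 1 × 97.3/1000 × 0.899 = 0.08747
  24: 1 × 115.1/1000 × 0.884 = 0.10175
Sum = 0.58776
NRR = 0.48544 × 0.58776 = 0.28532

0.285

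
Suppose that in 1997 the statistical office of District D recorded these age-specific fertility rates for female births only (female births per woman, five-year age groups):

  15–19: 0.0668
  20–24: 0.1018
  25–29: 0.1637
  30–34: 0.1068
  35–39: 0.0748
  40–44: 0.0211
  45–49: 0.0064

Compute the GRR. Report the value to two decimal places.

2.71

Sum of female ASFRs = 0.0668 + 0.1018 + 0.1637 + 0.1068 + 0.0748 + 0.0211 + 0.0064 = 0.5414
GRR = 5 × 0.5414 = 2.707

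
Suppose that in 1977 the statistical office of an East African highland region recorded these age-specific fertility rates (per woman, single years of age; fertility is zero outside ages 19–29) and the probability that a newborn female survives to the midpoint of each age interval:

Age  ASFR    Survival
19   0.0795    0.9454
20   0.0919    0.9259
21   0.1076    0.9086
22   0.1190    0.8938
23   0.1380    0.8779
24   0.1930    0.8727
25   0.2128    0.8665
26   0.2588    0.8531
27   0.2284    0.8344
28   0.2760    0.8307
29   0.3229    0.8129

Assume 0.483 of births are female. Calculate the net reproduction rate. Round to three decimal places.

0.841

Proportion female at birth = 0.483.
Each age group contributes 1 × ASFR × survival:
  19: 1 × 0.0795 × 0.9454 = 0.07516
  20: 1 × 0.0919 × 0.9259 = 0.08509
  21: 1 × 0.1076 × 0.9086 = 0.09777
  22: 1 × 0.1190 × 0.8938 = 0.10636
  23: 1 × 0.1380 × 0.8779 = 0.12115
  24: 1 × 0.1930 × 0.8727 = 0.16843
  25: 1 × 0.2128 × 0.8665 = 0.18439
  26: 1 × 0.2588 × 0.8531 = 0.22078
  27: 1 × 0.2284 × 0.8344 = 0.19058
  28: 1 × 0.2760 × 0.8307 = 0.22927
  29: 1 × 0.3229 × 0.8129 = 0.26249
Sum = 1.74147
NRR = 0.483 × 1.74147 = 0.84113
NRR < 1, so the cohort does not fully replace itself.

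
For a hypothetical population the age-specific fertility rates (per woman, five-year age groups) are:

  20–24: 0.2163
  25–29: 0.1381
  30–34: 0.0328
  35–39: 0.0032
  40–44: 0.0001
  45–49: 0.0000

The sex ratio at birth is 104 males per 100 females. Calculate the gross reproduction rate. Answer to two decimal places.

Proportion female at birth = 100 / (100 + 104) = 0.49020.
Sum of ASFRs = 0.2163 + 0.1381 + 0.0328 + 0.0032 + 0.0001 + 0.0000 = 0.3905
TFR = 5 × 0.3905 = 1.9525
GRR = 0.49020 × 1.9525 = 0.95712

0.96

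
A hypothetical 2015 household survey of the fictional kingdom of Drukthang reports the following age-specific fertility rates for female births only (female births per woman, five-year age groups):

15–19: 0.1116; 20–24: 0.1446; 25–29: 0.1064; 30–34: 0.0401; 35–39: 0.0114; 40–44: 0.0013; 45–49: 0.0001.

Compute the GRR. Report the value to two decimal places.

Sum of female ASFRs = 0.1116 + 0.1446 + 0.1064 + 0.0401 + 0.0114 + 0.0013 + 0.0001 = 0.4155
GRR = 5 × 0.4155 = 2.0775

2.08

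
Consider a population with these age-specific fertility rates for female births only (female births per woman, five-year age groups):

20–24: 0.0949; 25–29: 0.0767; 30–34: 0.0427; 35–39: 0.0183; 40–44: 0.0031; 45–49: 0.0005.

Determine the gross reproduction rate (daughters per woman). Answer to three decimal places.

Sum of female ASFRs = 0.0949 + 0.0767 + 0.0427 + 0.0183 + 0.0031 + 0.0005 = 0.2362
GRR = 5 × 0.2362 = 1.181

1.181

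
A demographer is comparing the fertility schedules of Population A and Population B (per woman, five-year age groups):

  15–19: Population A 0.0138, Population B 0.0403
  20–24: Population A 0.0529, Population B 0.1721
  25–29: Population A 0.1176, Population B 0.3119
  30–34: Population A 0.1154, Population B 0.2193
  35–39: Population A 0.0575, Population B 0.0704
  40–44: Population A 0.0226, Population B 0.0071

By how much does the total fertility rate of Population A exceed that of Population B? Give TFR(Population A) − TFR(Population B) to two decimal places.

-2.21

Population A:
  Sum of ASFRs = 0.0138 + 0.0529 + 0.1176 + 0.1154 + 0.0575 + 0.0226 = 0.3798
  TFR = 5 × 0.3798 = 1.899
Population B:
  Sum of ASFRs = 0.0403 + 0.1721 + 0.3119 + 0.2193 + 0.0704 + 0.0071 = 0.8211
  TFR = 5 × 0.8211 = 4.1055
Difference = 1.899 − 4.1055 = -2.2065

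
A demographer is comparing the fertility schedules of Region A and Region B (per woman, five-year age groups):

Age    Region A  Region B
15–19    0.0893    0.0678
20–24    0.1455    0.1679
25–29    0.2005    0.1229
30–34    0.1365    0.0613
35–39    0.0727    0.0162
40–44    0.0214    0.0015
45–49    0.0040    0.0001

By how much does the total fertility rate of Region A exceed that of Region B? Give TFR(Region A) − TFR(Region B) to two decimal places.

Region A:
  Sum of ASFRs = 0.0893 + 0.1455 + 0.2005 + 0.1365 + 0.0727 + 0.0214 + 0.0040 = 0.6699
  TFR = 5 × 0.6699 = 3.3495
Region B:
  Sum of ASFRs = 0.0678 + 0.1679 + 0.1229 + 0.0613 + 0.0162 + 0.0015 + 0.0001 = 0.4377
  TFR = 5 × 0.4377 = 2.1885
Difference = 3.3495 − 2.1885 = 1.161

1.16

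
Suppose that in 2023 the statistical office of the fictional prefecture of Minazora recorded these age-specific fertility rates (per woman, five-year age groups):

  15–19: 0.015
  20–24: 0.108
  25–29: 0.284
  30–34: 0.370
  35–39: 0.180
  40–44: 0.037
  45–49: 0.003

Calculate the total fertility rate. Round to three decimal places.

Sum of ASFRs = 0.015 + 0.108 + 0.284 + 0.370 + 0.180 + 0.037 + 0.003 = 0.997
TFR = 5 × 0.997 = 4.985

4.985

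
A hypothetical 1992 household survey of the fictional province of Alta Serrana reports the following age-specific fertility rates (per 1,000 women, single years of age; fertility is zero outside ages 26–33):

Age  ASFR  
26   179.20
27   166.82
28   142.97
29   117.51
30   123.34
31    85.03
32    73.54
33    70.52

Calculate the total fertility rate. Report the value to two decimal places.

Sum of ASFRs = 179.20 + 166.82 + 142.97 + 117.51 + 123.34 + 85.03 + 73.54 + 70.52 = 958.93
TFR = 958.93 / 1000 = 0.95893

0.96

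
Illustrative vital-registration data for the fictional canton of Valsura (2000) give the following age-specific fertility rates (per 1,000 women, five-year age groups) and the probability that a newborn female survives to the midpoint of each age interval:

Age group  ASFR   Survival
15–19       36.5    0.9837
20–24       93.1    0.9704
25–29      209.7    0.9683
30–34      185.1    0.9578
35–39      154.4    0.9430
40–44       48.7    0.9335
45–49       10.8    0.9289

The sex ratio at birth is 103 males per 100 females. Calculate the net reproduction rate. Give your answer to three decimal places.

Proportion female at birth = 100 / (100 + 103) = 0.49261.
Survival-weighted fertility by age (5·fₓ·Sₓ):
  15–19: 5 × 36.5/1000 × 0.9837 = 0.17953
  20–24: 5 × 93.1/1000 × 0.9704 = 0.45172
  25–29: 5 × 209.7/1000 × 0.9683 = 1.01526
  30–34: 5 × 185.1/1000 × 0.9578 = 0.88644
  35–39: 5 × 154.4/1000 × 0.9430 = 0.72800
  40–44: 5 × 48.7/1000 × 0.9335 = 0.22731
  45–49: 5 × 10.8/1000 × 0.9289 = 0.05016
Sum = 3.53842
NRR = 0.49261 × 3.53842 = 1.74306
NRR > 1, so each generation more than replaces itself.

1.743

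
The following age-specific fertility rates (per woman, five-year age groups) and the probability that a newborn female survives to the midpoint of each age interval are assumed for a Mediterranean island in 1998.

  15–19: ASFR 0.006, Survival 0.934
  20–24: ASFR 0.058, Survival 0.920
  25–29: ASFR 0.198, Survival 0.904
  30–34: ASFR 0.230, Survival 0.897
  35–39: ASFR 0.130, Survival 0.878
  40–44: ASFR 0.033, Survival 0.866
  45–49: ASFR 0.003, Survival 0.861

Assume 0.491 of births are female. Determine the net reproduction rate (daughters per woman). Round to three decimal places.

1.447

Proportion female at birth = 0.491.
Weighting each age-specific rate by interval width and survival:
  15–19: 5 × 0.006 × 0.934 = 0.02802
  20–24: 5 × 0.058 × 0.920 = 0.26680
  25–29: 5 × 0.198 × 0.904 = 0.89496
  30–34: 5 × 0.230 × 0.897 = 1.03155
  35–39: 5 × 0.130 × 0.878 = 0.57070
  40–44: 5 × 0.033 × 0.866 = 0.14289
  45–49: 5 × 0.003 × 0.861 = 0.01292
Sum = 2.94784
NRR = 0.491 × 2.94784 = 1.44739
NRR > 1, so each generation more than replaces itself.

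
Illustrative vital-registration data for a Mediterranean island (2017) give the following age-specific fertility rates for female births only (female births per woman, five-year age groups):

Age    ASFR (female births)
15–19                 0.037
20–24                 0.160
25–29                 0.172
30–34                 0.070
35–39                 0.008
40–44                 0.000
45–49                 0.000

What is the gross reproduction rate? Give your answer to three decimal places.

Sum of female ASFRs = 0.037 + 0.160 + 0.172 + 0.070 + 0.008 + 0.000 + 0.000 = 0.447
GRR = 5 × 0.447 = 2.235

2.235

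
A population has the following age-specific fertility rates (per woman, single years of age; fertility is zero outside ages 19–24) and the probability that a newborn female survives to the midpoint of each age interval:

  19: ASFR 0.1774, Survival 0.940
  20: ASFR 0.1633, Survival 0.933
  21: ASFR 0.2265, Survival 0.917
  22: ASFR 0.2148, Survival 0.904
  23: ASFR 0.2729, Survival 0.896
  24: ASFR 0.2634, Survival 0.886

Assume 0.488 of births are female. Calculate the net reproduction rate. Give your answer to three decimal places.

Proportion female at birth = 0.488.
Each age group contributes 1 × ASFR × survival:
  19: 1 × 0.1774 × 0.940 = 0.16676
  20: 1 × 0.1633 × 0.933 = 0.15236
  21: 1 × 0.2265 × 0.917 = 0.20770
  22: 1 × 0.2148 × 0.904 = 0.19418
  23: 1 × 0.2729 × 0.896 = 0.24452
  24: 1 × 0.2634 × 0.886 = 0.23337
Sum = 1.19889
NRR = 0.488 × 1.19889 = 0.58506
NRR < 1, so the cohort does not fully replace itself.

0.585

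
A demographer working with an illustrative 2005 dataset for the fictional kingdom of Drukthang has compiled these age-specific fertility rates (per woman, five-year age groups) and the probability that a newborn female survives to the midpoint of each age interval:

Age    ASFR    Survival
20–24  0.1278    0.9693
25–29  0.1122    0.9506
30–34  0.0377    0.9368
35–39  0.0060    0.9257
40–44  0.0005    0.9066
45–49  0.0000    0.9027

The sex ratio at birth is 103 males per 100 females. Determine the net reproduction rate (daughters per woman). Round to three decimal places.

Proportion female at birth = 100 / (100 + 103) = 0.49261.
Survival-weighted fertility by age (5·fₓ·Sₓ):
  20–24: 5 × 0.1278 × 0.9693 = 0.61938
  25–29: 5 × 0.1122 × 0.9506 = 0.53329
  30–34: 5 × 0.0377 × 0.9368 = 0.17659
  35–39: 5 × 0.0060 × 0.9257 = 0.02777
  40–44: 5 × 0.0005 × 0.9066 = 0.00227
  45–49: 5 × 0.0000 × 0.9027 = 0.00000
Sum = 1.35930
NRR = 0.49261 × 1.35930 = 0.66960

0.670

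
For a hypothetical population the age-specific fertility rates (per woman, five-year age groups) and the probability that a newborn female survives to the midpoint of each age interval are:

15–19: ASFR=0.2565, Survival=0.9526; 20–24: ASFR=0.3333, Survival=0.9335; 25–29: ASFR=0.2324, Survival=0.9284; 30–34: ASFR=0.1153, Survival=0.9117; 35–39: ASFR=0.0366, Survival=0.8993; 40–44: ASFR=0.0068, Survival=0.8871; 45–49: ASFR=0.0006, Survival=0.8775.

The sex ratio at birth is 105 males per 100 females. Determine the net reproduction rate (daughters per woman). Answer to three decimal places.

Proportion female at birth = 100 / (100 + 105) = 0.48780.
Each age group contributes 5 × ASFR × survival:
  15–19: 5 × 0.2565 × 0.9526 = 1.22171
  20–24: 5 × 0.3333 × 0.9335 = 1.55568
  25–29: 5 × 0.2324 × 0.9284 = 1.07880
  30–34: 5 × 0.1153 × 0.9117 = 0.52560
  35–39: 5 × 0.0366 × 0.8993 = 0.16457
  40–44: 5 × 0.0068 × 0.8871 = 0.03016
  45–49: 5 × 0.0006 × 0.8775 = 0.00263
Sum = 4.57915
NRR = 0.48780 × 4.57915 = 2.23371

2.234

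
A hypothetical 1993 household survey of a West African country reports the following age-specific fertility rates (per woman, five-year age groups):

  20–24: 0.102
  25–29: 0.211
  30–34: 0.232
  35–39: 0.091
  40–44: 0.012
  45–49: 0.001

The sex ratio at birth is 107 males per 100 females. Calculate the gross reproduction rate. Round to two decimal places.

1.57

Proportion female at birth = 100 / (100 + 107) = 0.48309.
Sum of ASFRs = 0.102 + 0.211 + 0.232 + 0.091 + 0.012 + 0.001 = 0.649
TFR = 5 × 0.649 = 3.245
GRR = 0.48309 × 3.245 = 1.56763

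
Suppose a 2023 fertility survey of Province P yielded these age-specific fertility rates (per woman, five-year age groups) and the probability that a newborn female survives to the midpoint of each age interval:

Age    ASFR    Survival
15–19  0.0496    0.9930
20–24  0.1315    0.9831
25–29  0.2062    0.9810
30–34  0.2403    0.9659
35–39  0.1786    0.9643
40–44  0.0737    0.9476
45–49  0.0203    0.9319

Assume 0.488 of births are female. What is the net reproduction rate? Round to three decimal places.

2.132

Proportion female at birth = 0.488.
Per-age-group product (5 × ASFR × survival probability):
  15–19: 5 × 0.0496 × 0.9930 = 0.24626
  20–24: 5 × 0.1315 × 0.9831 = 0.64639
  25–29: 5 × 0.2062 × 0.9810 = 1.01141
  30–34: 5 × 0.2403 × 0.9659 = 1.16053
  35–39: 5 × 0.1786 × 0.9643 = 0.86112
  40–44: 5 × 0.0737 × 0.9476 = 0.34919
  45–49: 5 × 0.0203 × 0.9319 = 0.09459
Sum = 4.36949
NRR = 0.488 × 4.36949 = 2.13231
With NRR above 1 the population is above replacement fertility.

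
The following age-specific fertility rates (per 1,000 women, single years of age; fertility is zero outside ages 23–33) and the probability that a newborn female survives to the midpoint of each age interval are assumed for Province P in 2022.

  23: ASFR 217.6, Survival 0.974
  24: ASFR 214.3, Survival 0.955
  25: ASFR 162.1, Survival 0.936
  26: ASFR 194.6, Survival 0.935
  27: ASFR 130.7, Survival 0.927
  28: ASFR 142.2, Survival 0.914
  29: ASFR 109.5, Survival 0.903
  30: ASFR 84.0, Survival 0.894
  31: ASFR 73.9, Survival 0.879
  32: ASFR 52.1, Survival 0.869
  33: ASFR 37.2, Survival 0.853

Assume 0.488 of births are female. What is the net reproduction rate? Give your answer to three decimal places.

Proportion female at birth = 0.488.
Per-age-group product (1 × ASFR × survival probability):
  23: 1 × 217.6/1000 × 0.974 = 0.21194
  24: 1 × 214.3/1000 × 0.955 = 0.20466
  25: 1 × 162.1/1000 × 0.936 = 0.15173
  26: 1 × 194.6/1000 × 0.935 = 0.18195
  27: 1 × 130.7/1000 × 0.927 = 0.12116
  28: 1 × 142.2/1000 × 0.914 = 0.12997
  29: 1 × 109.5/1000 × 0.903 = 0.09888
  30: 1 × 84.0/1000 × 0.894 = 0.07510
  31: 1 × 73.9/1000 × 0.879 = 0.06496
  32: 1 × 52.1/1000 × 0.869 = 0.04527
  33: 1 × 37.2/1000 × 0.853 = 0.03173
Sum = 1.31735
NRR = 0.488 × 1.31735 = 0.64287
An NRR under 1 implies long-run decline under these rates.

0.643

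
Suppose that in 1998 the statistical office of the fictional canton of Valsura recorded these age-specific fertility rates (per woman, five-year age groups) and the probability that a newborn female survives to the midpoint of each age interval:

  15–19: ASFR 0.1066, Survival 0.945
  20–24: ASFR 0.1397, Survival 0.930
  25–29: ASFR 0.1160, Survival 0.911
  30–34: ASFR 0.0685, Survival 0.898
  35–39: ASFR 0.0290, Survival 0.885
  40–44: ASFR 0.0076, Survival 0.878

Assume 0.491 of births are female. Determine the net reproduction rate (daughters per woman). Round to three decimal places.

1.056

Proportion female at birth = 0.491.
Survival-weighted fertility by age (5·fₓ·Sₓ):
  15–19: 5 × 0.1066 × 0.945 = 0.50369
  20–24: 5 × 0.1397 × 0.930 = 0.64961
  25–29: 5 × 0.1160 × 0.911 = 0.52838
  30–34: 5 × 0.0685 × 0.898 = 0.30757
  35–39: 5 × 0.0290 × 0.885 = 0.12833
  40–44: 5 × 0.0076 × 0.878 = 0.03336
Sum = 2.15094
NRR = 0.491 × 2.15094 = 1.05611
An NRR exceeding 1 indicates intrinsic growth under these rates.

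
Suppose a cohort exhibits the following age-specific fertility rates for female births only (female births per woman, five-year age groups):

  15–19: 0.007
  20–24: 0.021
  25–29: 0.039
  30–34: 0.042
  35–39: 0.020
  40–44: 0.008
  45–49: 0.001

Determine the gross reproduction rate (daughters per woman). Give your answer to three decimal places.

Sum of female ASFRs = 0.007 + 0.021 + 0.039 + 0.042 + 0.020 + 0.008 + 0.001 = 0.138
GRR = 5 × 0.138 = 0.69

0.690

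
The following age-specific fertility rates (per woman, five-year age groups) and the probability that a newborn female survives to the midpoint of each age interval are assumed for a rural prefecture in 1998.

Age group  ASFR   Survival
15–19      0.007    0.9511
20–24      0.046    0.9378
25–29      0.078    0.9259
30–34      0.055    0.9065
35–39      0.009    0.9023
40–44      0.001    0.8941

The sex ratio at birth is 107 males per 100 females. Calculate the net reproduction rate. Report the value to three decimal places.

Proportion female at birth = 100 / (100 + 107) = 0.48309.
Weighting each age-specific rate by interval width and survival:
  15–19: 5 × 0.007 × 0.9511 = 0.03329
  20–24: 5 × 0.046 × 0.9378 = 0.21569
  25–29: 5 × 0.078 × 0.9259 = 0.36110
  30–34: 5 × 0.055 × 0.9065 = 0.24929
  35–39: 5 × 0.009 × 0.9023 = 0.04060
  40–44: 5 × 0.001 × 0.8941 = 0.00447
Sum = 0.90444
NRR = 0.48309 × 0.90444 = 0.43693
With NRR below 1 the population is below replacement fertility.

0.437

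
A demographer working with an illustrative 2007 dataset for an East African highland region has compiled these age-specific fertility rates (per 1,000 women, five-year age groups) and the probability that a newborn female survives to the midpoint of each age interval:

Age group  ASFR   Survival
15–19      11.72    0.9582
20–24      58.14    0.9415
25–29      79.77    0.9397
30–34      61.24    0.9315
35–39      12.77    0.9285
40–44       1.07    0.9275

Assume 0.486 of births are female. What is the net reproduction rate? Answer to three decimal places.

Proportion female at birth = 0.486.
Weighting each age-specific rate by interval width and survival:
  15–19: 5 × 11.72/1000 × 0.9582 = 0.05615
  20–24: 5 × 58.14/1000 × 0.9415 = 0.27369
  25–29: 5 × 79.77/1000 × 0.9397 = 0.37480
  30–34: 5 × 61.24/1000 × 0.9315 = 0.28523
  35–39: 5 × 12.77/1000 × 0.9285 = 0.05928
  40–44: 5 × 1.07/1000 × 0.9275 = 0.00496
Sum = 1.05411
NRR = 0.486 × 1.05411 = 0.51230

0.512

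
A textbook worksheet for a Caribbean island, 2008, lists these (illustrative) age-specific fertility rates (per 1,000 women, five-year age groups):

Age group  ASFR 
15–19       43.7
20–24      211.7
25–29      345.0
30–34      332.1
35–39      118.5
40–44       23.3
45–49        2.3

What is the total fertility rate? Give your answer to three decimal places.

Sum of ASFRs = 43.7 + 211.7 + 345.0 + 332.1 + 118.5 + 23.3 + 2.3 = 1076.6
TFR = 5 × 1076.6 / 1000 = 5.383

5.383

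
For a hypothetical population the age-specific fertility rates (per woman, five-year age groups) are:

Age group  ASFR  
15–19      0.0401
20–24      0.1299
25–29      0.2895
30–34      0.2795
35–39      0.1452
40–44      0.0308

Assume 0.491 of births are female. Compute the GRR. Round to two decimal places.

Proportion female at birth = 0.491.
Sum of ASFRs = 0.0401 + 0.1299 + 0.2895 + 0.2795 + 0.1452 + 0.0308 = 0.9150
TFR = 5 × 0.9150 = 4.575
GRR = 0.491 × 4.575 = 2.24633

2.25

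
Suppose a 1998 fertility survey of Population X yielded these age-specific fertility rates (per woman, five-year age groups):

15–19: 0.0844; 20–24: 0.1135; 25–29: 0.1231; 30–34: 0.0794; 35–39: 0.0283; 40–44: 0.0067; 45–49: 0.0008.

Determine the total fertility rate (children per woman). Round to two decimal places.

2.18

Sum of ASFRs = 0.0844 + 0.1135 + 0.1231 + 0.0794 + 0.0283 + 0.0067 + 0.0008 = 0.4362
TFR = 5 × 0.4362 = 2.181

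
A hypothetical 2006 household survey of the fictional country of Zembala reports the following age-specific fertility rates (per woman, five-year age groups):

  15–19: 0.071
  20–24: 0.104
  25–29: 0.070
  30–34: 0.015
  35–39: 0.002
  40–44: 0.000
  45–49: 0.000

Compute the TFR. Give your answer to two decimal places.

Sum of ASFRs = 0.071 + 0.104 + 0.070 + 0.015 + 0.002 + 0.000 + 0.000 = 0.262
TFR = 5 × 0.262 = 1.31

1.31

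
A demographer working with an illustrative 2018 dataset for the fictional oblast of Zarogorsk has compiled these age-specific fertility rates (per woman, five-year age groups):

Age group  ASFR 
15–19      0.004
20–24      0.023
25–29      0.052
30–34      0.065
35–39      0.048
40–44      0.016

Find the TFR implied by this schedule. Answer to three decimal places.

Sum of ASFRs = 0.004 + 0.023 + 0.052 + 0.065 + 0.048 + 0.016 = 0.208
TFR = 5 × 0.208 = 1.04

1.040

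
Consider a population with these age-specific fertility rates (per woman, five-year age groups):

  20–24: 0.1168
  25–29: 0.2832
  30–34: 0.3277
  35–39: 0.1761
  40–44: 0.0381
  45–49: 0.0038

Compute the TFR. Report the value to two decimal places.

Sum of ASFRs = 0.1168 + 0.2832 + 0.3277 + 0.1761 + 0.0381 + 0.0038 = 0.9457
TFR = 5 × 0.9457 = 4.7285

4.73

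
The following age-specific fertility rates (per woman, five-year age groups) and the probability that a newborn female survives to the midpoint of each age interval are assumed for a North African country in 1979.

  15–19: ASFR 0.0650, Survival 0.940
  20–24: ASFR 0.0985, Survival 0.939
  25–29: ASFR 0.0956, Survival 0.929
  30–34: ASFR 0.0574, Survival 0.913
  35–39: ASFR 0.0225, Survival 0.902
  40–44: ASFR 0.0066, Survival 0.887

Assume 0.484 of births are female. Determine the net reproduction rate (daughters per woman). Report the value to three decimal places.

0.777

Proportion female at birth = 0.484.
Per-age-group product (5 × ASFR × survival probability):
  15–19: 5 × 0.0650 × 0.940 = 0.30550
  20–24: 5 × 0.0985 × 0.939 = 0.46246
  25–29: 5 × 0.0956 × 0.929 = 0.44406
  30–34: 5 × 0.0574 × 0.913 = 0.26203
  35–39: 5 × 0.0225 × 0.902 = 0.10148
  40–44: 5 × 0.0066 × 0.887 = 0.02927
Sum = 1.60480
NRR = 0.484 × 1.60480 = 0.77672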